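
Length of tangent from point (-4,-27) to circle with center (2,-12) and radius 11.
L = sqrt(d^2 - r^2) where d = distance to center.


d = sqrt((-4-2)^2 + (-27+ 12)^2) = sqrt(36+225) = 16.1555
L = sqrt(261.0000 - 121) = sqrt(140.0000) = 11.8322

11.8322


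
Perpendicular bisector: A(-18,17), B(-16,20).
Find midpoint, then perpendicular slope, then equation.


Midpoint = (-17, 18.5)
Slope of AB = dy/dx = 3/2 = 1.5000
Perp slope = -dx/dy = -2/3 = -0.6667
b = My - (perp slope)*Mx = 18.5 + (2*(-17))/3 = 18.5 - 11.3333 = 7.1667

y = -0.6667x + 7.1667


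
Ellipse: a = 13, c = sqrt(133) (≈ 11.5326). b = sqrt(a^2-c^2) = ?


b^2 = 13^2 - (sqrt(133))^2 = 169 - 133 = 36
b = sqrt(36) = 6

b = 6


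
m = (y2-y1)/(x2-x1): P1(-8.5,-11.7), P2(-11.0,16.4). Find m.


dy = 16.4 + 11.7 = 28.1
dx = -11.0 + 8.5 = -2.5
m = 28.1/(-2.5) = -11.2400

m = -11.2400


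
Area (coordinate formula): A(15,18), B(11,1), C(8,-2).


15*(1+ 2) = 45
11*(-2-18) = -220
8*(18-1) = 136
sum = -39
Area = |-39|/2 = 19.5000

19.5000 sq units


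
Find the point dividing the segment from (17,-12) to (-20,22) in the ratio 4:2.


Px = (4*(-20) + 2*17)/6 = -46/6 = -7.6667
Py = (4*22 + 2*(-12))/6 = 64/6 = 10.6667

P = (-7.6667, 10.6667)


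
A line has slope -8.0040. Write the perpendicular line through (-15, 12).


Perpendicular slope = -1/m1 = -1/(-8.0040) = 0.1249
b2 = y0 - m2*x0 = 12 - 15/(-8.0040) = 12 + 1.8741 = 13.8741

y = 0.1249x + 13.8741


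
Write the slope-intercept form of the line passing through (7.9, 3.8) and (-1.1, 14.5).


m = (10.7)/(-9.0) = -1.1889
b = y1 - m*x1 = 3.8 - (10.7*7.9)/(-9.0) = 3.8 + 9.3922 = 13.1922

y = -1.1889x + 13.1922


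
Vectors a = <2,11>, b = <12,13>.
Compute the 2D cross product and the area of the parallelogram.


cross = 2*13 - 11*12 = 26 - 132 = -106
Parallelogram area = |-106| = 106

cross = -106, parallelogram area = 106


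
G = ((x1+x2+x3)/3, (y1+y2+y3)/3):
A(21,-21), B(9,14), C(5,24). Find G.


Gx = (21+9+5)/3 = 35/3 = 11.6667
Gy = (-21+14+24)/3 = 17/3 = 5.6667

G = (11.6667, 5.6667)


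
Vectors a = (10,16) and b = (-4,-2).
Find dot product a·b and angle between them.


a·b = 10*(-4) + 16*(-2) = -40 - 32 = -72
|a| = sqrt(100+256) = 18.8680
|b| = sqrt(16+4) = 4.4721
cos(theta) = -72/(sqrt(356)*sqrt(20)) = -72/sqrt(7120) = -0.853282
theta = arccos(-72/sqrt(7120)) = 148.5704 degrees

a·b = -72, theta = 148.5704 deg


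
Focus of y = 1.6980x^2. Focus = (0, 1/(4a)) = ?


a = 1.6980
4a = 6.7920
focus = (0, 1/6.7920) = (0, 0.1472)

Focus = (0, 0.1472)


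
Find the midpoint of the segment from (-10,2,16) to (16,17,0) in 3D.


Mx = (-10+16)/2 = 3.0000
My = (2+17)/2 = 9.5000
Mz = (16+0)/2 = 8.0000

M = (3.0000, 9.5000, 8.0000)


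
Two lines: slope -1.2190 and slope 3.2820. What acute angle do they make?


m1-m2 = -4.501
1+m1*m2 = -3.000758
tan(theta) = |-4.501/(-3.000758)| = 1.499954
theta = arctan(|-4.501/(-3.000758)|) = 56.3091 degrees (acute angle)

56.3091 degrees


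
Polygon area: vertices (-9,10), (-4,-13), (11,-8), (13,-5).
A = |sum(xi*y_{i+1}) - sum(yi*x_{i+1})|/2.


sum(xi*y_{i+1}) = -9*(-13) - 4*(-8) + 11*(-5) + 13*10 = 224
sum(yi*x_{i+1}) = 10*(-4) - 13*11 - 8*13 - 5*(-9) = -242
Area = |224 + 242|/2 = 466/2 = 233.0000

233.0000 sq units


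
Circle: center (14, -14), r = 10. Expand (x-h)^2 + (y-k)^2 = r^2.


(x-14)^2 + (y+ 14)^2 = 10^2
D = -2h = -28, E = -2k = 28
F = h^2+k^2-r^2 = 196+196-100 = 292

x^2 + y^2 - 28x + 28y + 292 = 0


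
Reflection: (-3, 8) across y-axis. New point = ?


Reflection rule for y-axis: (-x, y)
(-3, 8) -> (3, 8)

(3, 8)


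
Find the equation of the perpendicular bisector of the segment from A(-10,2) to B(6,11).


Midpoint = (-2, 6.5)
Slope of AB = dy/dx = 9/16 = 0.5625
Perp slope = -dx/dy = -16/9 = -1.7778
b = My - (perp slope)*Mx = 6.5 + (16*(-2))/9 = 6.5 - 3.5556 = 2.9444

y = -1.7778x + 2.9444


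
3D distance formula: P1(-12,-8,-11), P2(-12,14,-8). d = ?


dx=0, dy=22, dz=3
d = sqrt(0+484+9) = sqrt(493) = 22.2036

22.2036


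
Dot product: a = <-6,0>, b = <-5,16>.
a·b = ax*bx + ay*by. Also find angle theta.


a·b = -6*(-5) + 0*16 = 30 + 0 = 30
|a| = sqrt(36+0) = 6.0000
|b| = sqrt(25+256) = 16.7631
cos(theta) = 30/(sqrt(36)*sqrt(281)) = 30/sqrt(10116) = 0.298275
theta = arccos(30/sqrt(10116)) = 72.6460 degrees

a·b = 30, theta = 72.6460 deg


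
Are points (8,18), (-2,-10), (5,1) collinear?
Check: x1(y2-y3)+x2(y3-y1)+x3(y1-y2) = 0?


8*(-10-1) - 2*(1-18) + 5*(18+ 10)
= -88 + 34 + 140 = 86

No, not collinear (determinant = 86)


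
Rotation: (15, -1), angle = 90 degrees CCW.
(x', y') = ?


cos(90) = 0, sin(90) = 1
x' = 15*0 + 1*1 = 1
y' = 15*1 - 1*0 = 15

(1, 15)


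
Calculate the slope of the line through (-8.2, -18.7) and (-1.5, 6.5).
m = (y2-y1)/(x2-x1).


dy = 6.5 + 18.7 = 25.2
dx = -1.5 + 8.2 = 6.7
m = 25.2/6.7 = 3.7612

m = 3.7612


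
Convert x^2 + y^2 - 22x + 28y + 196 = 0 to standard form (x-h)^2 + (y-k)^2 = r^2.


h = -D/2 = 22/2 = 11
k = -E/2 = -28/2 = -14
r^2 = h^2 + k^2 - F = 121 + 196 - 196 = 121
r = 11

Center (11, -14), radius = 11


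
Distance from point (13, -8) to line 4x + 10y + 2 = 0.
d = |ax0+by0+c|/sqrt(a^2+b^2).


|4*13 + 10*(-8) + 2| = |-26| = 26
sqrt(16 + 100) = sqrt(116) = 10.7703
d = 26/sqrt(116) = 2.4140

2.4140


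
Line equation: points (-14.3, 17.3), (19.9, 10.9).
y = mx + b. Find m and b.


m = (-6.4)/(34.2) = -0.1871
b = y1 - m*x1 = 17.3 - (-6.4*(-14.3))/(34.2) = 17.3 - 2.6760 = 14.6240

y = -0.1871x + 14.6240


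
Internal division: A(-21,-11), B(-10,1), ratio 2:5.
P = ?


Px = (2*(-10) + 5*(-21))/7 = -125/7 = -17.8571
Py = (2*1 + 5*(-11))/7 = -53/7 = -7.5714

P = (-17.8571, -7.5714)


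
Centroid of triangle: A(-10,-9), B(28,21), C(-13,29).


Gx = (-10+28- 13)/3 = 5/3 = 1.6667
Gy = (-9+21+29)/3 = 41/3 = 13.6667

G = (1.6667, 13.6667)


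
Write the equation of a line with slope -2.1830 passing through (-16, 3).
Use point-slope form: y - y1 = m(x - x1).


y - 3 = -2.1830(x + 16)
y = -2.1830x + 3 + 2.1830*(-16)
y = -2.1830x - 31.9280

y = -2.1830x - 31.9280


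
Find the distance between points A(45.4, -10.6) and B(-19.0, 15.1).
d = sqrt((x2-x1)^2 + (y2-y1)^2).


dx = -19.0 - 45.4 = -64.4
dy = 15.1 + 10.6 = 25.7
d = sqrt(4147.36 + 660.49) = sqrt(4807.85) = 69.3387

69.3387


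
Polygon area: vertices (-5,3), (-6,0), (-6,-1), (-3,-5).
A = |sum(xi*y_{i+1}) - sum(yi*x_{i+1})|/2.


sum(xi*y_{i+1}) = -5*0 - 6*(-1) - 6*(-5) - 3*3 = 27
sum(yi*x_{i+1}) = 3*(-6) + 0*(-6) - 1*(-3) - 5*(-5) = 10
Area = |27 - 10|/2 = 17/2 = 8.5000

8.5000 sq units


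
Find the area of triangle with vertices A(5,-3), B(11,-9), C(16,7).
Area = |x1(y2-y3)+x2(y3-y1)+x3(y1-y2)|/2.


5*(-9-7) = -80
11*(7+ 3) = 110
16*(-3+ 9) = 96
sum = 126
Area = |126|/2 = 63.0000

63.0000 sq units


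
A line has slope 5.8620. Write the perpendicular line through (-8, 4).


Perpendicular slope = -1/m1 = -1/5.8620 = -0.1706
b2 = y0 - m2*x0 = 4 - 8/5.8620 = 4 - 1.3647 = 2.6353

y = -0.1706x + 2.6353


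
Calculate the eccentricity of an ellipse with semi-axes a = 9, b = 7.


c = sqrt(81-49) = sqrt(32) = 5.6569
e = c/a = sqrt(32)/9 = 0.6285

e = 0.6285


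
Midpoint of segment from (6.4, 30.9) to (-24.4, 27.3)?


Mx = (6.4 - 24.4)/2 = -18.0/2 = -9.0000
My = (30.9 + 27.3)/2 = 58.2/2 = 29.1000

(-9.0000, 29.1000)


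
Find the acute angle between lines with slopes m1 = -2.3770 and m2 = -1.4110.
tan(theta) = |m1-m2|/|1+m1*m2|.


m1-m2 = -0.966
1+m1*m2 = 4.353947
tan(theta) = |-0.966/4.353947| = 0.221868
theta = arctan(|-0.966/4.353947|) = 12.5094 degrees (acute angle)

12.5094 degrees


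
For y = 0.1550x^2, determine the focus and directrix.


a = 0.1550
1/(4a) = 1.6129
Focus = (0, 1.6129)
Directrix: y = -1.6129

Focus = (0, 1.6129), Directrix: y = -1.6129


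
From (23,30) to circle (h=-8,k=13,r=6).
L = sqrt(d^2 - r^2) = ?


d = sqrt((23+ 8)^2 + (30-13)^2) = sqrt(961+289) = 35.3553
L = sqrt(1250.0000 - 36) = sqrt(1214.0000) = 34.8425

34.8425


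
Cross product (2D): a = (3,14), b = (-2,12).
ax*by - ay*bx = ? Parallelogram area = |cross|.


cross = 3*12 - 14*(-2) = 36 + 28 = 64
Parallelogram area = |64| = 64

cross = 64, parallelogram area = 64


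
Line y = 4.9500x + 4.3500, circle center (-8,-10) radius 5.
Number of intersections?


Substitute y = 4.9500x + 4.3500: (x+ 8)^2 + (4.9500x+4.3500+ 10)^2 = 25
Expand to Ax^2 + Bx + C = 0, where b-k = 14.35
A = 1+m^2 = 25.5025
B = 2(m(b-k) - h) = 2(4.9500*14.35 + 8) = 158.065
C = h^2 + (b-k)^2 - r^2 = 64 + 205.9225 - 25 = 244.9225
disc = B^2-4AC = 24984.5442 - 24984.5442 = 0
disc = 0

1 intersection point (tangent)


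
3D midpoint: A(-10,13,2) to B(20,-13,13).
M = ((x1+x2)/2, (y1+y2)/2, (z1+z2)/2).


Mx = (-10+20)/2 = 5.0000
My = (13- 13)/2 = 0
Mz = (2+13)/2 = 7.5000

M = (5.0000, 0, 7.5000)


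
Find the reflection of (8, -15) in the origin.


Reflection rule for origin: (-x, -y)
(8, -15) -> (-8, 15)

(-8, 15)


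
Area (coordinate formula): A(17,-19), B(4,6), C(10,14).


17*(6-14) = -136
4*(14+ 19) = 132
10*(-19-6) = -250
sum = -254
Area = |-254|/2 = 127.0000

127.0000 sq units


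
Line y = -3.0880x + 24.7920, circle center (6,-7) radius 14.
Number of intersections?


Substitute y = -3.0880x + 24.7920: (x-6)^2 + (-3.0880x+24.7920+ 7)^2 = 196
Expand to Ax^2 + Bx + C = 0, where b-k = 31.792
A = 1+m^2 = 10.535744
B = 2(m(b-k) - h) = 2(-3.0880*31.792 - 6) = -208.347392
C = h^2 + (b-k)^2 - r^2 = 36 + 1010.731264 - 196 = 850.731264
disc = B^2-4AC = 43408.6358 - 35852.3472 = 7556.2886
disc > 0

2 intersection points


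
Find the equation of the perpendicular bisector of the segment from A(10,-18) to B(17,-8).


Midpoint = (13.5, -13)
Slope of AB = dy/dx = 10/7 = 1.4286
Perp slope = -dx/dy = -7/10 = -0.7000
b = My - (perp slope)*Mx = -13 + (7*13.5)/10 = -13 + 9.4500 = -3.5500

y = -0.7000x - 3.5500


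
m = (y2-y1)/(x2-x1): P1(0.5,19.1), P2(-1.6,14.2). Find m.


dy = 14.2 - 19.1 = -4.9
dx = -1.6 - 0.5 = -2.1
m = -4.9/(-2.1) = 2.3333

m = 2.3333


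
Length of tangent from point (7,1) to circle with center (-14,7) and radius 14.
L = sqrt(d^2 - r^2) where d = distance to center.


d = sqrt((7+ 14)^2 + (1-7)^2) = sqrt(441+36) = 21.8403
L = sqrt(477.0000 - 196) = sqrt(281.0000) = 16.7631

16.7631


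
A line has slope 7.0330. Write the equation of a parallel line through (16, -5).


Parallel lines have equal slopes.
m2 = 7.0330
b2 = -5 - 7.0330*16 = -117.5280

y = 7.0330x - 117.5280


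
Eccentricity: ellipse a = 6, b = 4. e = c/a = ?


c = sqrt(36-16) = sqrt(20) = 4.4721
e = c/a = sqrt(20)/6 = 0.7454

e = 0.7454


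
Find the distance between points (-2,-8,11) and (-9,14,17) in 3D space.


dx=-7, dy=22, dz=6
d = sqrt(49+484+36) = sqrt(569) = 23.8537

23.8537


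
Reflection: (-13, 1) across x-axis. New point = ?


Reflection rule for x-axis: (x, -y)
(-13, 1) -> (-13, -1)

(-13, -1)


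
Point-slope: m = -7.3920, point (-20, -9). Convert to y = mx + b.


y + 9 = -7.3920(x + 20)
y = -7.3920x - 9 + 7.3920*(-20)
y = -7.3920x - 156.8400

y = -7.3920x - 156.8400


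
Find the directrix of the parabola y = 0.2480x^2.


a = 0.2480
1/(4a) = 1.0081
directrix: y = -1.0081 = -1.0081

y = -1.0081


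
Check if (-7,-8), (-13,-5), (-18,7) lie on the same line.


-7*(-5-7) - 13*(7+ 8) - 18*(-8+ 5)
= 84 - 195 + 54 = -57

No, not collinear (determinant = -57)


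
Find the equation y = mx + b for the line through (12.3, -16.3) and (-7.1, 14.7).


m = (31.0)/(-19.4) = -1.5979
b = y1 - m*x1 = -16.3 - (31.0*12.3)/(-19.4) = -16.3 + 19.6546 = 3.3546

y = -1.5979x + 3.3546


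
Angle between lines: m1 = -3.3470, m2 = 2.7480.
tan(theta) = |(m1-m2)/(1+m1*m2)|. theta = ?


m1-m2 = -6.095
1+m1*m2 = -8.197556
tan(theta) = |-6.095/(-8.197556)| = 0.743514
theta = arctan(|-6.095/(-8.197556)|) = 36.6313 degrees (acute angle)

36.6313 degrees


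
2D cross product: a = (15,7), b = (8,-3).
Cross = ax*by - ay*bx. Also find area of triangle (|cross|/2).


cross = 15*(-3) - 7*8 = -45 - 56 = -101
Triangle area = |-101|/2 = 101/2 = 50.5000

cross = -101, triangle area = 50.5000


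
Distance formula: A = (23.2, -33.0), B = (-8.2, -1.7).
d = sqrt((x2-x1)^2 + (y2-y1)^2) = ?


dx = -8.2 - 23.2 = -31.4
dy = -1.7 + 33.0 = 31.3
d = sqrt(985.96 + 979.69) = sqrt(1965.65) = 44.3357

44.3357


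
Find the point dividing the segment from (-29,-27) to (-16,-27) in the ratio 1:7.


Px = (1*(-16) + 7*(-29))/8 = -219/8 = -27.3750
Py = (1*(-27) + 7*(-27))/8 = -216/8 = -27.0000

P = (-27.3750, -27.0000)


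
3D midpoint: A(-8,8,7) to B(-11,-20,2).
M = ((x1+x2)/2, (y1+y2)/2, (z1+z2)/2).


Mx = (-8- 11)/2 = -9.5000
My = (8- 20)/2 = -6.0000
Mz = (7+2)/2 = 4.5000

M = (-9.5000, -6.0000, 4.5000)


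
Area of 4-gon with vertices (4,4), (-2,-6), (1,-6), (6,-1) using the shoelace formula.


sum(xi*y_{i+1}) = 4*(-6) - 2*(-6) + 1*(-1) + 6*4 = 11
sum(yi*x_{i+1}) = 4*(-2) - 6*1 - 6*6 - 1*4 = -54
Area = |11 + 54|/2 = 65/2 = 32.5000

32.5000 sq units


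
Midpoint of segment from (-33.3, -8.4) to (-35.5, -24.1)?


Mx = (-33.3 - 35.5)/2 = -68.8/2 = -34.4000
My = (-8.4 - 24.1)/2 = -32.5/2 = -16.2500

(-34.4000, -16.2500)


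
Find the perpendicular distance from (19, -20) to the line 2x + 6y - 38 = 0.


|2*19 + 6*(-20) - 38| = |-120| = 120
sqrt(4 + 36) = sqrt(40) = 6.3246
d = 120/sqrt(40) = 18.9737

18.9737


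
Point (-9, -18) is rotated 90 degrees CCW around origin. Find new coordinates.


cos(90) = 0, sin(90) = 1
x' = -9*0 + 18*1 = 18
y' = -9*1 - 18*0 = -9

(18, -9)


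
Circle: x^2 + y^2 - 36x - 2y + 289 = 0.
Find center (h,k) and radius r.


h = -D/2 = 36/2 = 18
k = -E/2 = 2/2 = 1
r^2 = h^2 + k^2 - F = 324 + 1 - 289 = 36
r = 6

Center (18, 1), radius = 6


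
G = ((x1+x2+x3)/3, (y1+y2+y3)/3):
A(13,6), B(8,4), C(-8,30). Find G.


Gx = (13+8- 8)/3 = 13/3 = 4.3333
Gy = (6+4+30)/3 = 40/3 = 13.3333

G = (4.3333, 13.3333)


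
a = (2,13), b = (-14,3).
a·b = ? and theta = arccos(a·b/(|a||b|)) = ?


a·b = 2*(-14) + 13*3 = -28 + 39 = 11
|a| = sqrt(4+169) = 13.1529
|b| = sqrt(196+9) = 14.3178
cos(theta) = 11/(sqrt(173)*sqrt(205)) = 11/sqrt(35465) = 0.058411
theta = arccos(11/sqrt(35465)) = 86.6514 degrees

a·b = 11, theta = 86.6514 deg


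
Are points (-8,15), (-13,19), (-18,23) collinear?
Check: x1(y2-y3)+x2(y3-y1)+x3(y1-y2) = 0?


-8*(19-23) - 13*(23-15) - 18*(15-19)
= 32 - 104 + 72 = 0

Yes, collinear (determinant = 0)


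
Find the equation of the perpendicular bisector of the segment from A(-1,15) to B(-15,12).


Midpoint = (-8, 13.5)
Slope of AB = dy/dx = -3/(-14) = 0.2143
Perp slope = -dx/dy = -14/3 = -4.6667
b = My - (perp slope)*Mx = 13.5 + (-14*(-8))/(-3) = 13.5 - 37.3333 = -23.8333

y = -4.6667x - 23.8333


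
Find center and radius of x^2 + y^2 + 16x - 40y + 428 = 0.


h = -D/2 = -16/2 = -8
k = -E/2 = 40/2 = 20
r^2 = h^2 + k^2 - F = 64 + 400 - 428 = 36
r = 6

Center (-8, 20), radius = 6


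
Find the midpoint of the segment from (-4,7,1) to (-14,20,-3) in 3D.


Mx = (-4- 14)/2 = -9.0000
My = (7+20)/2 = 13.5000
Mz = (1- 3)/2 = -1.0000

M = (-9.0000, 13.5000, -1.0000)


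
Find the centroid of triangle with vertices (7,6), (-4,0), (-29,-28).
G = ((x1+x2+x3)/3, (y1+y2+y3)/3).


Gx = (7- 4- 29)/3 = -26/3 = -8.6667
Gy = (6+0- 28)/3 = -22/3 = -7.3333

G = (-8.6667, -7.3333)


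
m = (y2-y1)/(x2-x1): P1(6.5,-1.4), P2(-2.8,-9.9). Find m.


dy = -9.9 + 1.4 = -8.5
dx = -2.8 - 6.5 = -9.3
m = -8.5/(-9.3) = 0.9140

m = 0.9140


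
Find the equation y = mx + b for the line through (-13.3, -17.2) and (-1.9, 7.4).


m = (24.6)/(11.4) = 2.1579
b = y1 - m*x1 = -17.2 - (24.6*(-13.3))/(11.4) = -17.2 + 28.7000 = 11.5000

y = 2.1579x + 11.5000


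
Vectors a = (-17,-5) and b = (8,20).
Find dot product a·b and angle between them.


a·b = -17*8 - 5*20 = -136 - 100 = -236
|a| = sqrt(289+25) = 17.7200
|b| = sqrt(64+400) = 21.5407
cos(theta) = -236/(sqrt(314)*sqrt(464)) = -236/sqrt(145696) = -0.618284
theta = arccos(-236/sqrt(145696)) = 128.1909 degrees

a·b = -236, theta = 128.1909 deg


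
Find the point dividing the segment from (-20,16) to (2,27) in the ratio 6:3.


Px = (6*2 + 3*(-20))/9 = -48/9 = -5.3333
Py = (6*27 + 3*16)/9 = 210/9 = 23.3333

P = (-5.3333, 23.3333)


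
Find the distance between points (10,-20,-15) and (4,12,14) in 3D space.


dx=-6, dy=32, dz=29
d = sqrt(36+1024+841) = sqrt(1901) = 43.6005

43.6005


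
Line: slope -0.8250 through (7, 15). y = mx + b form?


y - 15 = -0.8250(x - 7)
y = -0.8250x + 15 + 0.8250*7
y = -0.8250x + 20.7750

y = -0.8250x + 20.7750


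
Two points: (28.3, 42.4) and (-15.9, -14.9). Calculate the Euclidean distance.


dx = -15.9 - 28.3 = -44.2
dy = -14.9 - 42.4 = -57.3
d = sqrt(1953.64 + 3283.29) = sqrt(5236.93) = 72.3666

72.3666


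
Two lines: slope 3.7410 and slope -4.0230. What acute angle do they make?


m1-m2 = 7.764
1+m1*m2 = -14.050043
tan(theta) = |7.764/(-14.050043)| = 0.552596
theta = arctan(|7.764/(-14.050043)|) = 28.9249 degrees (acute angle)

28.9249 degrees


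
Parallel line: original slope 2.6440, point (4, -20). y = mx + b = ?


Parallel lines have equal slopes.
m2 = 2.6440
b2 = -20 - 2.6440*4 = -30.5760

y = 2.6440x - 30.5760


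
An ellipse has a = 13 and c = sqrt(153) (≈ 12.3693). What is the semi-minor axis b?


b^2 = 13^2 - (sqrt(153))^2 = 169 - 153 = 16
b = sqrt(16) = 4

b = 4


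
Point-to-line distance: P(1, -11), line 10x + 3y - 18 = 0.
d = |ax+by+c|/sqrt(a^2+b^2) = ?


|10*1 + 3*(-11) - 18| = |-41| = 41
sqrt(100 + 9) = sqrt(109) = 10.4403
d = 41/sqrt(109) = 3.9271

3.9271


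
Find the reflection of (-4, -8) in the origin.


Reflection rule for origin: (-x, -y)
(-4, -8) -> (4, 8)

(4, 8)


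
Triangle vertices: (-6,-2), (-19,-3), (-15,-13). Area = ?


-6*(-3+ 13) = -60
-19*(-13+ 2) = 209
-15*(-2+ 3) = -15
sum = 134
Area = |134|/2 = 67.0000

67.0000 sq units


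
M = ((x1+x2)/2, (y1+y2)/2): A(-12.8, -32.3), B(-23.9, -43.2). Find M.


Mx = (-12.8 - 23.9)/2 = -36.7/2 = -18.3500
My = (-32.3 - 43.2)/2 = -75.5/2 = -37.7500

(-18.3500, -37.7500)


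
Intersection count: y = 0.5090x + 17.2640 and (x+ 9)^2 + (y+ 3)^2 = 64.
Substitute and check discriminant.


Substitute y = 0.5090x + 17.2640: (x+ 9)^2 + (0.5090x+17.2640+ 3)^2 = 64
Expand to Ax^2 + Bx + C = 0, where b-k = 20.264
A = 1+m^2 = 1.259081
B = 2(m(b-k) - h) = 2(0.5090*20.264 + 9) = 38.628752
C = h^2 + (b-k)^2 - r^2 = 81 + 410.629696 - 64 = 427.629696
disc = B^2-4AC = 1492.1805 - 2153.6817 = -661.5012
disc < 0

0 intersection points


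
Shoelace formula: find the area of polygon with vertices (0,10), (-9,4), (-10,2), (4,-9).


sum(xi*y_{i+1}) = 0*4 - 9*2 - 10*(-9) + 4*10 = 112
sum(yi*x_{i+1}) = 10*(-9) + 4*(-10) + 2*4 - 9*0 = -122
Area = |112 + 122|/2 = 234/2 = 117.0000

117.0000 sq units


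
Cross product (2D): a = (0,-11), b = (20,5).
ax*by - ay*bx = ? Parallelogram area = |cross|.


cross = 0*5 + 11*20 = 0 + 220 = 220
Parallelogram area = |220| = 220

cross = 220, parallelogram area = 220


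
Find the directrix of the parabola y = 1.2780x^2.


a = 1.2780
1/(4a) = 0.1956
directrix: y = -0.1956 = -0.1956

y = -0.1956


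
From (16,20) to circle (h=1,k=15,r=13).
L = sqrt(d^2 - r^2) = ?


d = sqrt((16-1)^2 + (20-15)^2) = sqrt(225+25) = 15.8114
L = sqrt(250.0000 - 169) = sqrt(81.0000) = 9.0000

9.0000


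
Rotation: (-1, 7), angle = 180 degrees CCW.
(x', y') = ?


cos(180) = -1, sin(180) = 0
x' = -1*(-1) - 7*0 = 1
y' = -1*0 + 7*(-1) = -7

(1, -7)


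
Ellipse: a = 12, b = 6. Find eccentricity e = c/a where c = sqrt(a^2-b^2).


c = sqrt(144-36) = sqrt(108) = 10.3923
e = c/a = sqrt(108)/12 = 0.8660

e = 0.8660


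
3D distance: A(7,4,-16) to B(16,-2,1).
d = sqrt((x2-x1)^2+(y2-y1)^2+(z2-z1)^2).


dx=9, dy=-6, dz=17
d = sqrt(81+36+289) = sqrt(406) = 20.1494

20.1494


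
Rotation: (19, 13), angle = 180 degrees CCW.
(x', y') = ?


cos(180) = -1, sin(180) = 0
x' = 19*(-1) - 13*0 = -19
y' = 19*0 + 13*(-1) = -13

(-19, -13)


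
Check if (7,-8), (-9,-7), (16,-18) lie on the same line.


7*(-7+ 18) - 9*(-18+ 8) + 16*(-8+ 7)
= 77 + 90 - 16 = 151

No, not collinear (determinant = 151)


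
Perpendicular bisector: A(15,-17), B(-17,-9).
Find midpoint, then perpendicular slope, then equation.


Midpoint = (-1, -13)
Slope of AB = dy/dx = 8/(-32) = -0.2500
Perp slope = -dx/dy = 32/8 = 4.0000
b = My - (perp slope)*Mx = -13 + (-32*(-1))/8 = -13 + 4.0000 = -9.0000

y = 4.0000x - 9.0000


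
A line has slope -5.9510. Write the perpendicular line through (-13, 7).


Perpendicular slope = -1/m1 = -1/(-5.9510) = 0.1680
b2 = y0 - m2*x0 = 7 - 13/(-5.9510) = 7 + 2.1845 = 9.1845

y = 0.1680x + 9.1845


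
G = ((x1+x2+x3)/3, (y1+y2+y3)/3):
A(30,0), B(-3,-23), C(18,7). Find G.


Gx = (30- 3+18)/3 = 45/3 = 15.0000
Gy = (0- 23+7)/3 = -16/3 = -5.3333

G = (15.0000, -5.3333)


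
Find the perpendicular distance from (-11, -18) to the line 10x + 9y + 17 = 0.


|10*(-11) + 9*(-18) + 17| = |-255| = 255
sqrt(100 + 81) = sqrt(181) = 13.4536
d = 255/sqrt(181) = 18.9540

18.9540


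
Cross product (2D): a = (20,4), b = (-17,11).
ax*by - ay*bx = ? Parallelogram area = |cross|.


cross = 20*11 - 4*(-17) = 220 + 68 = 288
Parallelogram area = |288| = 288

cross = 288, parallelogram area = 288


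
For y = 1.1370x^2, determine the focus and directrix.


a = 1.1370
1/(4a) = 0.2199
Focus = (0, 0.2199)
Directrix: y = -0.2199

Focus = (0, 0.2199), Directrix: y = -0.2199


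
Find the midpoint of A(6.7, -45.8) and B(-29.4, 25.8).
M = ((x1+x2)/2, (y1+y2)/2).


Mx = (6.7 - 29.4)/2 = -22.7/2 = -11.3500
My = (-45.8 + 25.8)/2 = -20/2 = -10.0000

(-11.3500, -10.0000)


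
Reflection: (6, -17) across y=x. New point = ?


Reflection rule for y=x: (y, x)
(6, -17) -> (-17, 6)

(-17, 6)


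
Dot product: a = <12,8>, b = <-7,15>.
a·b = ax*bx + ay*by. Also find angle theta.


a·b = 12*(-7) + 8*15 = -84 + 120 = 36
|a| = sqrt(144+64) = 14.4222
|b| = sqrt(49+225) = 16.5529
cos(theta) = 36/(sqrt(208)*sqrt(274)) = 36/sqrt(56992) = 0.150798
theta = arccos(36/sqrt(56992)) = 81.3268 degrees

a·b = 36, theta = 81.3268 deg


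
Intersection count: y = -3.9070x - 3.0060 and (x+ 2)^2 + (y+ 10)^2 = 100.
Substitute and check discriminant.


Substitute y = -3.9070x - 3.0060: (x+ 2)^2 + (-3.9070x- 3.0060+ 10)^2 = 100
Expand to Ax^2 + Bx + C = 0, where b-k = 6.994
A = 1+m^2 = 16.264649
B = 2(m(b-k) - h) = 2(-3.9070*6.994 + 2) = -50.651116
C = h^2 + (b-k)^2 - r^2 = 4 + 48.916036 - 100 = -47.083964
disc = B^2-4AC = 2565.5356 + 3063.2166 = 5628.7522
disc > 0

2 intersection points


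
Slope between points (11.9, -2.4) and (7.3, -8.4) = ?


dy = -8.4 + 2.4 = -6.0
dx = 7.3 - 11.9 = -4.6
m = -6.0/(-4.6) = 1.3043

m = 1.3043


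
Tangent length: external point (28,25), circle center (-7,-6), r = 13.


d = sqrt((28+ 7)^2 + (25+ 6)^2) = sqrt(1225+961) = 46.7547
L = sqrt(2186.0000 - 169) = sqrt(2017.0000) = 44.9110

44.9110


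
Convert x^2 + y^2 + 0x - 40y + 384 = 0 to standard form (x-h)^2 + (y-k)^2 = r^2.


h = -D/2 = 0/2 = 0
k = -E/2 = 40/2 = 20
r^2 = h^2 + k^2 - F = 0 + 400 - 384 = 16
r = 4

Center (0, 20), radius = 4


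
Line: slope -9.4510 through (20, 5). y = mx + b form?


y - 5 = -9.4510(x - 20)
y = -9.4510x + 5 + 9.4510*20
y = -9.4510x + 194.0200

y = -9.4510x + 194.0200


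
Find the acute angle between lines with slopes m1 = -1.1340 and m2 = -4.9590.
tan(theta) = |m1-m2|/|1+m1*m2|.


m1-m2 = 3.825
1+m1*m2 = 6.623506
tan(theta) = |3.825/6.623506| = 0.577489
theta = arctan(|3.825/6.623506|) = 30.0059 degrees (acute angle)

30.0059 degrees


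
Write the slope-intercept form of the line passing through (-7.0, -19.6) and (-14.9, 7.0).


m = (26.6)/(-7.9) = -3.3671
b = y1 - m*x1 = -19.6 - (26.6*(-7.0))/(-7.9) = -19.6 - 23.5696 = -43.1696

y = -3.3671x - 43.1696


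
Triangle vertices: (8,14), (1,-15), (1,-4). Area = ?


8*(-15+ 4) = -88
1*(-4-14) = -18
1*(14+ 15) = 29
sum = -77
Area = |-77|/2 = 38.5000

38.5000 sq units


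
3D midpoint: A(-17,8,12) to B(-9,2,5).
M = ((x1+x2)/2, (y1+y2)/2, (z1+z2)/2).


Mx = (-17- 9)/2 = -13.0000
My = (8+2)/2 = 5.0000
Mz = (12+5)/2 = 8.5000

M = (-13.0000, 5.0000, 8.5000)


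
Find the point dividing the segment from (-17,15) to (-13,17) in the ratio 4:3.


Px = (4*(-13) + 3*(-17))/7 = -103/7 = -14.7143
Py = (4*17 + 3*15)/7 = 113/7 = 16.1429

P = (-14.7143, 16.1429)


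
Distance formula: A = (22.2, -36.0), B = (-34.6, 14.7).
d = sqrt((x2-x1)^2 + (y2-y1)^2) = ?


dx = -34.6 - 22.2 = -56.8
dy = 14.7 + 36.0 = 50.7
d = sqrt(3226.24 + 2570.49) = sqrt(5796.73) = 76.1363

76.1363


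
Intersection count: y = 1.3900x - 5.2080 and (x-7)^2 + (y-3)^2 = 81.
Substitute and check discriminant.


Substitute y = 1.3900x - 5.2080: (x-7)^2 + (1.3900x- 5.2080-3)^2 = 81
Expand to Ax^2 + Bx + C = 0, where b-k = -8.208
A = 1+m^2 = 2.9321
B = 2(m(b-k) - h) = 2(1.3900*(-8.208) - 7) = -36.81824
C = h^2 + (b-k)^2 - r^2 = 49 + 67.371264 - 81 = 35.371264
disc = B^2-4AC = 1355.5828 - 414.8483 = 940.7345
disc > 0

2 intersection points


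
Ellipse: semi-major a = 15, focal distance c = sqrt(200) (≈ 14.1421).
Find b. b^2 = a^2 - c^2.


b^2 = 15^2 - (sqrt(200))^2 = 225 - 200 = 25
b = sqrt(25) = 5

b = 5


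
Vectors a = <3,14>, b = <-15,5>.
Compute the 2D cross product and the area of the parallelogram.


cross = 3*5 - 14*(-15) = 15 + 210 = 225
Parallelogram area = |225| = 225

cross = 225, parallelogram area = 225


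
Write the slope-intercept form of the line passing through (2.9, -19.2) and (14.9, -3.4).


m = (15.8)/(12.0) = 1.3167
b = y1 - m*x1 = -19.2 - (15.8*2.9)/(12.0) = -19.2 - 3.8183 = -23.0183

y = 1.3167x - 23.0183


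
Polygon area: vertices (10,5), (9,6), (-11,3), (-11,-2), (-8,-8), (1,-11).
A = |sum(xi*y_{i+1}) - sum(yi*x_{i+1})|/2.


sum(xi*y_{i+1}) = 10*6 + 9*3 - 11*(-2) - 11*(-8) - 8*(-11) + 1*5 = 290
sum(yi*x_{i+1}) = 5*9 + 6*(-11) + 3*(-11) - 2*(-8) - 8*1 - 11*10 = -156
Area = |290 + 156|/2 = 446/2 = 223.0000

223.0000 sq units


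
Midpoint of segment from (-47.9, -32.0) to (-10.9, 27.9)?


Mx = (-47.9 - 10.9)/2 = -58.8/2 = -29.4000
My = (-32.0 + 27.9)/2 = -4.1/2 = -2.0500

(-29.4000, -2.0500)


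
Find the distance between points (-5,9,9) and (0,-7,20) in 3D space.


dx=5, dy=-16, dz=11
d = sqrt(25+256+121) = sqrt(402) = 20.0499

20.0499


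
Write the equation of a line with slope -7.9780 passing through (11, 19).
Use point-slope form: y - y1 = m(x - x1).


y - 19 = -7.9780(x - 11)
y = -7.9780x + 19 + 7.9780*11
y = -7.9780x + 106.7580

y = -7.9780x + 106.7580


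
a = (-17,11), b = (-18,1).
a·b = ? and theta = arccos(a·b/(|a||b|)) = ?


a·b = -17*(-18) + 11*1 = 306 + 11 = 317
|a| = sqrt(289+121) = 20.2485
|b| = sqrt(324+1) = 18.0278
cos(theta) = 317/(sqrt(410)*sqrt(325)) = 317/sqrt(133250) = 0.868412
theta = arccos(317/sqrt(133250)) = 29.7254 degrees

a·b = 317, theta = 29.7254 deg


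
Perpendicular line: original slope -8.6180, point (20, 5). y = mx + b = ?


Perpendicular slope = -1/m1 = -1/(-8.6180) = 0.1160
b2 = y0 - m2*x0 = 5 + 20/(-8.6180) = 5 - 2.3207 = 2.6793

y = 0.1160x + 2.6793


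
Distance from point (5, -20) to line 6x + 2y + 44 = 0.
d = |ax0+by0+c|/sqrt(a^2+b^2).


|6*5 + 2*(-20) + 44| = |34| = 34
sqrt(36 + 4) = sqrt(40) = 6.3246
d = 34/sqrt(40) = 5.3759

5.3759


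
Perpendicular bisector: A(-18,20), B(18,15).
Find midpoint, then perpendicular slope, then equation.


Midpoint = (0, 17.5)
Slope of AB = dy/dx = -5/36 = -0.1389
Perp slope = -dx/dy = 36/5 = 7.2000
b = My - (perp slope)*Mx = 17.5 + (36*0)/(-5) = 17.5 + 0 = 17.5000

y = 7.2000x + 17.5000


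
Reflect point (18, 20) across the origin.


Reflection rule for origin: (-x, -y)
(18, 20) -> (-18, -20)

(-18, -20)


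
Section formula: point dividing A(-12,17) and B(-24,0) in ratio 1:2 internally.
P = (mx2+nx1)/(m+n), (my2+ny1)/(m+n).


Px = (1*(-24) + 2*(-12))/3 = -48/3 = -16.0000
Py = (1*0 + 2*17)/3 = 34/3 = 11.3333

P = (-16.0000, 11.3333)


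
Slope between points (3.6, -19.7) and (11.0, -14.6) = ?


dy = -14.6 + 19.7 = 5.1
dx = 11.0 - 3.6 = 7.4
m = 5.1/7.4 = 0.6892

m = 0.6892


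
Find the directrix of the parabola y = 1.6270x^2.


a = 1.6270
1/(4a) = 0.1537
directrix: y = -0.1537 = -0.1537

y = -0.1537


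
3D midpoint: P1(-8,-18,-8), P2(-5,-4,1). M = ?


Mx = (-8- 5)/2 = -6.5000
My = (-18- 4)/2 = -11.0000
Mz = (-8+1)/2 = -3.5000

M = (-6.5000, -11.0000, -3.5000)


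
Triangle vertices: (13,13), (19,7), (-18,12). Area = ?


13*(7-12) = -65
19*(12-13) = -19
-18*(13-7) = -108
sum = -192
Area = |-192|/2 = 96.0000

96.0000 sq units


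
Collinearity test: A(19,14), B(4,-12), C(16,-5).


19*(-12+ 5) + 4*(-5-14) + 16*(14+ 12)
= -133 - 76 + 416 = 207

No, not collinear (determinant = 207)


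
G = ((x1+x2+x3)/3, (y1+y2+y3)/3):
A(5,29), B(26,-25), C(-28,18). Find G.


Gx = (5+26- 28)/3 = 3/3 = 1.0000
Gy = (29- 25+18)/3 = 22/3 = 7.3333

G = (1.0000, 7.3333)


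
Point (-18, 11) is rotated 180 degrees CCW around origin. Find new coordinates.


cos(180) = -1, sin(180) = 0
x' = -18*(-1) - 11*0 = 18
y' = -18*0 + 11*(-1) = -11

(18, -11)


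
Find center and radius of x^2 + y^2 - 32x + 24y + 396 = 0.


h = -D/2 = 32/2 = 16
k = -E/2 = -24/2 = -12
r^2 = h^2 + k^2 - F = 256 + 144 - 396 = 4
r = 2

Center (16, -12), radius = 2


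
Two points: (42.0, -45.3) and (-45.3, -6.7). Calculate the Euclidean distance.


dx = -45.3 - 42.0 = -87.3
dy = -6.7 + 45.3 = 38.6
d = sqrt(7621.29 + 1489.96) = sqrt(9111.25) = 95.4529

95.4529


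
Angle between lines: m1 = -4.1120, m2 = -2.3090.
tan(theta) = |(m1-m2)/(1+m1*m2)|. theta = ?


m1-m2 = -1.803
1+m1*m2 = 10.494608
tan(theta) = |-1.803/10.494608| = 0.171803
theta = arctan(|-1.803/10.494608|) = 9.7484 degrees (acute angle)

9.7484 degrees


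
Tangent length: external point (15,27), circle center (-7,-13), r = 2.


d = sqrt((15+ 7)^2 + (27+ 13)^2) = sqrt(484+1600) = 45.6508
L = sqrt(2084.0000 - 4) = sqrt(2080.0000) = 45.6070

45.6070


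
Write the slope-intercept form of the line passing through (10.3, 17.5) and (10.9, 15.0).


m = (-2.5)/(0.6) = -4.1667
b = y1 - m*x1 = 17.5 - (-2.5*10.3)/(0.6) = 17.5 + 42.9167 = 60.4167

y = -4.1667x + 60.4167


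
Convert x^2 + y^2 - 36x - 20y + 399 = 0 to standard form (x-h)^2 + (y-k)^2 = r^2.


h = -D/2 = 36/2 = 18
k = -E/2 = 20/2 = 10
r^2 = h^2 + k^2 - F = 324 + 100 - 399 = 25
r = 5

Center (18, 10), radius = 5


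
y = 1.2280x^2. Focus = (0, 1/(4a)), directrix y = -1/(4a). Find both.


a = 1.2280
1/(4a) = 0.2036
Focus = (0, 0.2036)
Directrix: y = -0.2036

Focus = (0, 0.2036), Directrix: y = -0.2036


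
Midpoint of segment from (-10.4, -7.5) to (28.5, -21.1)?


Mx = (-10.4 + 28.5)/2 = 18.1/2 = 9.0500
My = (-7.5 - 21.1)/2 = -28.6/2 = -14.3000

(9.0500, -14.3000)


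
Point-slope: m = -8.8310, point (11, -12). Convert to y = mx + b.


y + 12 = -8.8310(x - 11)
y = -8.8310x - 12 + 8.8310*11
y = -8.8310x + 85.1410

y = -8.8310x + 85.1410


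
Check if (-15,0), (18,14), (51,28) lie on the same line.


-15*(14-28) + 18*(28-0) + 51*(0-14)
= 210 + 504 - 714 = 0

Yes, collinear (determinant = 0)


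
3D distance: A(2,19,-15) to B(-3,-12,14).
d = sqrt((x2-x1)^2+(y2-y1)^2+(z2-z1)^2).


dx=-5, dy=-31, dz=29
d = sqrt(25+961+841) = sqrt(1827) = 42.7434

42.7434


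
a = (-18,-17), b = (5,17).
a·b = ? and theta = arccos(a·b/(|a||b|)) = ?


a·b = -18*5 - 17*17 = -90 - 289 = -379
|a| = sqrt(324+289) = 24.7588
|b| = sqrt(25+289) = 17.7200
cos(theta) = -379/(sqrt(613)*sqrt(314)) = -379/sqrt(192482) = -0.863862
theta = arccos(-379/sqrt(192482)) = 149.7530 degrees

a·b = -379, theta = 149.7530 deg


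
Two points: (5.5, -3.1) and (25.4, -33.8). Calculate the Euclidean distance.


dx = 25.4 - 5.5 = 19.9
dy = -33.8 + 3.1 = -30.7
d = sqrt(396.01 + 942.49) = sqrt(1338.5) = 36.5855

36.5855


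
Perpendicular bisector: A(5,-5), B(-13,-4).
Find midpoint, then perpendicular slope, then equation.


Midpoint = (-4, -4.5)
Slope of AB = dy/dx = 1/(-18) = -0.0556
Perp slope = -dx/dy = 18/1 = 18.0000
b = My - (perp slope)*Mx = -4.5 + (-18*(-4))/1 = -4.5 + 72.0000 = 67.5000

y = 18.0000x + 67.5000


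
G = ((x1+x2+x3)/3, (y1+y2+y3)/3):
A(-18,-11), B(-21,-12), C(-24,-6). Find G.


Gx = (-18- 21- 24)/3 = -63/3 = -21.0000
Gy = (-11- 12- 6)/3 = -29/3 = -9.6667

G = (-21.0000, -9.6667)


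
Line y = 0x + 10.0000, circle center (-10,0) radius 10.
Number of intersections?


Substitute y = 0x + 10.0000: (x+ 10)^2 + (0x+10.0000-0)^2 = 100
Expand to Ax^2 + Bx + C = 0, where b-k = 10
A = 1+m^2 = 1
B = 2(m(b-k) - h) = 2(0*10 + 10) = 20
C = h^2 + (b-k)^2 - r^2 = 100 + 100 - 100 = 100
disc = B^2-4AC = 400.0000 - 400.0000 = 0
disc = 0

1 intersection point (tangent)


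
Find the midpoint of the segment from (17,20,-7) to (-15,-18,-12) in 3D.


Mx = (17- 15)/2 = 1.0000
My = (20- 18)/2 = 1.0000
Mz = (-7- 12)/2 = -9.5000

M = (1.0000, 1.0000, -9.5000)


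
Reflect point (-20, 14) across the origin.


Reflection rule for origin: (-x, -y)
(-20, 14) -> (20, -14)

(20, -14)


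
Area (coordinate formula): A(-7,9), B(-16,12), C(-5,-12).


-7*(12+ 12) = -168
-16*(-12-9) = 336
-5*(9-12) = 15
sum = 183
Area = |183|/2 = 91.5000

91.5000 sq units


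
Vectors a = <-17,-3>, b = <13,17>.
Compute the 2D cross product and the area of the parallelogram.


cross = -17*17 + 3*13 = -289 + 39 = -250
Parallelogram area = |-250| = 250

cross = -250, parallelogram area = 250


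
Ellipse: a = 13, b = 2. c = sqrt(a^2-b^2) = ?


c^2 = 13^2 - 2^2 = 169 - 4 = 165
c = sqrt(165) = 12.8452

c = 12.8452


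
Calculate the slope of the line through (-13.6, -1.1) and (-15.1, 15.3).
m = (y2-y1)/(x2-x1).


dy = 15.3 + 1.1 = 16.4
dx = -15.1 + 13.6 = -1.5
m = 16.4/(-1.5) = -10.9333

m = -10.9333


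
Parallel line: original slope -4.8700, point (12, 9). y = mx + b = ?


Parallel lines have equal slopes.
m2 = -4.8700
b2 = 9 + 4.8700*12 = 67.4400

y = -4.8700x + 67.4400


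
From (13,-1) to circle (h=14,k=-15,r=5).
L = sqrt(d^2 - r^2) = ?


d = sqrt((13-14)^2 + (-1+ 15)^2) = sqrt(1+196) = 14.0357
L = sqrt(197.0000 - 25) = sqrt(172.0000) = 13.1149

13.1149


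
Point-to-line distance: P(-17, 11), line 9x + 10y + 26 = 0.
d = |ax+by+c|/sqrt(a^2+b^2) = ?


|9*(-17) + 10*11 + 26| = |-17| = 17
sqrt(81 + 100) = sqrt(181) = 13.4536
d = 17/sqrt(181) = 1.2636

1.2636


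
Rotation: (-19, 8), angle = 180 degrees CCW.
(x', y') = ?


cos(180) = -1, sin(180) = 0
x' = -19*(-1) - 8*0 = 19
y' = -19*0 + 8*(-1) = -8

(19, -8)


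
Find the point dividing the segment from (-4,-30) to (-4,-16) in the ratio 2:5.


Px = (2*(-4) + 5*(-4))/7 = -28/7 = -4.0000
Py = (2*(-16) + 5*(-30))/7 = -182/7 = -26.0000

P = (-4.0000, -26.0000)


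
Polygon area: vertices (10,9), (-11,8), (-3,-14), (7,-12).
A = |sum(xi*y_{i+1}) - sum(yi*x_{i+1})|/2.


sum(xi*y_{i+1}) = 10*8 - 11*(-14) - 3*(-12) + 7*9 = 333
sum(yi*x_{i+1}) = 9*(-11) + 8*(-3) - 14*7 - 12*10 = -341
Area = |333 + 341|/2 = 674/2 = 337.0000

337.0000 sq units


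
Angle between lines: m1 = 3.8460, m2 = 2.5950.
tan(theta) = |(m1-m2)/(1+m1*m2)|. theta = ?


m1-m2 = 1.251
1+m1*m2 = 10.98037
tan(theta) = |1.251/10.98037| = 0.113931
theta = arctan(|1.251/10.98037|) = 6.4997 degrees (acute angle)

6.4997 degrees


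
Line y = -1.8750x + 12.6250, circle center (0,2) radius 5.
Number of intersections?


Substitute y = -1.8750x + 12.6250: (x-0)^2 + (-1.8750x+12.6250-2)^2 = 25
Expand to Ax^2 + Bx + C = 0, where b-k = 10.625
A = 1+m^2 = 4.515625
B = 2(m(b-k) - h) = 2(-1.8750*10.625 - 0) = -39.84375
C = h^2 + (b-k)^2 - r^2 = 0 + 112.890625 - 25 = 87.890625
disc = B^2-4AC = 1587.5244 - 1587.5244 = 0
disc = 0

1 intersection point (tangent)


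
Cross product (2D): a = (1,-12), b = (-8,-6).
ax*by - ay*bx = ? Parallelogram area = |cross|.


cross = 1*(-6) + 12*(-8) = -6 - 96 = -102
Parallelogram area = |-102| = 102

cross = -102, parallelogram area = 102


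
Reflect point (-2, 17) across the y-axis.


Reflection rule for y-axis: (-x, y)
(-2, 17) -> (2, 17)

(2, 17)


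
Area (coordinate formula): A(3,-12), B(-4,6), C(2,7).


3*(6-7) = -3
-4*(7+ 12) = -76
2*(-12-6) = -36
sum = -115
Area = |-115|/2 = 57.5000

57.5000 sq units


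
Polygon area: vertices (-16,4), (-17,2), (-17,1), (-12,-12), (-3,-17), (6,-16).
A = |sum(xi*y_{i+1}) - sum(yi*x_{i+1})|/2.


sum(xi*y_{i+1}) = -16*2 - 17*1 - 17*(-12) - 12*(-17) - 3*(-16) + 6*4 = 431
sum(yi*x_{i+1}) = 4*(-17) + 2*(-17) + 1*(-12) - 12*(-3) - 17*6 - 16*(-16) = 76
Area = |431 - 76|/2 = 355/2 = 177.5000

177.5000 sq units


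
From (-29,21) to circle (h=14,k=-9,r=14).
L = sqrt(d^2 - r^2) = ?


d = sqrt((-29-14)^2 + (21+ 9)^2) = sqrt(1849+900) = 52.4309
L = sqrt(2749.0000 - 196) = sqrt(2553.0000) = 50.5272

50.5272


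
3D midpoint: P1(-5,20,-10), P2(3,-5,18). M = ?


Mx = (-5+3)/2 = -1.0000
My = (20- 5)/2 = 7.5000
Mz = (-10+18)/2 = 4.0000

M = (-1.0000, 7.5000, 4.0000)


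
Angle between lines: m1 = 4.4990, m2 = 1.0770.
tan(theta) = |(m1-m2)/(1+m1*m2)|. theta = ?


m1-m2 = 3.422
1+m1*m2 = 5.845423
tan(theta) = |3.422/5.845423| = 0.585415
theta = arctan(|3.422/5.845423|) = 30.3454 degrees (acute angle)

30.3454 degrees


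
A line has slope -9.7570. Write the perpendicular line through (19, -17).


Perpendicular slope = -1/m1 = -1/(-9.7570) = 0.1025
b2 = y0 - m2*x0 = -17 + 19/(-9.7570) = -17 - 1.9473 = -18.9473

y = 0.1025x - 18.9473


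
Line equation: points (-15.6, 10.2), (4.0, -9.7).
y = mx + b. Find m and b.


m = (-19.9)/(19.6) = -1.0153
b = y1 - m*x1 = 10.2 - (-19.9*(-15.6))/(19.6) = 10.2 - 15.8388 = -5.6388

y = -1.0153x - 5.6388


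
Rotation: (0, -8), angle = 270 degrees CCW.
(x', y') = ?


cos(270) = 0, sin(270) = -1
x' = 0*0 + 8*(-1) = -8
y' = 0*(-1) - 8*0 = 0

(-8, 0)


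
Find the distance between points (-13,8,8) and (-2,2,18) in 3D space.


dx=11, dy=-6, dz=10
d = sqrt(121+36+100) = sqrt(257) = 16.0312

16.0312


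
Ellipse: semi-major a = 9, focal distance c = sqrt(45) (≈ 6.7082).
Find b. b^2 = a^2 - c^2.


b^2 = 9^2 - (sqrt(45))^2 = 81 - 45 = 36
b = sqrt(36) = 6

b = 6


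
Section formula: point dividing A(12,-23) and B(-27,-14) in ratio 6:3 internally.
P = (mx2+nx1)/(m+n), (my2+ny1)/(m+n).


Px = (6*(-27) + 3*12)/9 = -126/9 = -14.0000
Py = (6*(-14) + 3*(-23))/9 = -153/9 = -17.0000

P = (-14.0000, -17.0000)


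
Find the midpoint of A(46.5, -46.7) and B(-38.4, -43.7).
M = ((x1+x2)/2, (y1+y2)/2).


Mx = (46.5 - 38.4)/2 = 8.1/2 = 4.0500
My = (-46.7 - 43.7)/2 = -90.4/2 = -45.2000

(4.0500, -45.2000)


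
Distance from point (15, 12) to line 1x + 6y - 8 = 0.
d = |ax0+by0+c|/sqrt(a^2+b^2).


|1*15 + 6*12 - 8| = |79| = 79
sqrt(1 + 36) = sqrt(37) = 6.0828
d = 79/sqrt(37) = 12.9875

12.9875


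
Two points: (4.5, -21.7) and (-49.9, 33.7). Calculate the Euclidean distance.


dx = -49.9 - 4.5 = -54.4
dy = 33.7 + 21.7 = 55.4
d = sqrt(2959.36 + 3069.16) = sqrt(6028.52) = 77.6435

77.6435


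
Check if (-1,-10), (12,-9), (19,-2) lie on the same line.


-1*(-9+ 2) + 12*(-2+ 10) + 19*(-10+ 9)
= 7 + 96 - 19 = 84

No, not collinear (determinant = 84)


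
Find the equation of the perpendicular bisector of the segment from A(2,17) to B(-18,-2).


Midpoint = (-8, 7.5)
Slope of AB = dy/dx = -19/(-20) = 0.9500
Perp slope = -dx/dy = -20/19 = -1.0526
b = My - (perp slope)*Mx = 7.5 + (-20*(-8))/(-19) = 7.5 - 8.4211 = -0.9211

y = -1.0526x - 0.9211


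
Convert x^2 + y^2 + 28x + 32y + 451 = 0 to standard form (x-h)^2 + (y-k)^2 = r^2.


h = -D/2 = -28/2 = -14
k = -E/2 = -32/2 = -16
r^2 = h^2 + k^2 - F = 196 + 256 - 451 = 1
r = 1

Center (-14, -16), radius = 1
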